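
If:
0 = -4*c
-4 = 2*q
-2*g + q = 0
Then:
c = 0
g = -1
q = -2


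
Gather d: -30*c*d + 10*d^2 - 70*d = 10*d^2 + d*(-30*c - 70)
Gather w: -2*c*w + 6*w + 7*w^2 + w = 7*w^2 + w*(7 - 2*c)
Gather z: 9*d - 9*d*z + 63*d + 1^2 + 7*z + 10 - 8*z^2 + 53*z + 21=72*d - 8*z^2 + z*(60 - 9*d) + 32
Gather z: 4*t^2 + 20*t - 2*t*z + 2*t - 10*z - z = 4*t^2 + 22*t + z*(-2*t - 11)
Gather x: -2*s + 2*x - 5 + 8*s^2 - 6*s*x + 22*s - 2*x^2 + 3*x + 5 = 8*s^2 + 20*s - 2*x^2 + x*(5 - 6*s)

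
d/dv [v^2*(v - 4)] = v*(3*v - 8)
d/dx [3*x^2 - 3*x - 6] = 6*x - 3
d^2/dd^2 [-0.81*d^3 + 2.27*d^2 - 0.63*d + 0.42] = 4.54 - 4.86*d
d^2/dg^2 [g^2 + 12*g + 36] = 2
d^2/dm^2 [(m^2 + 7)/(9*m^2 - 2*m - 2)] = 2*(18*m^3 + 1755*m^2 - 378*m + 158)/(729*m^6 - 486*m^5 - 378*m^4 + 208*m^3 + 84*m^2 - 24*m - 8)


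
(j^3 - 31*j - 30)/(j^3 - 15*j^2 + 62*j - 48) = (j^2 + 6*j + 5)/(j^2 - 9*j + 8)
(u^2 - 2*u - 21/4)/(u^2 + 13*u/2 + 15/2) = (u - 7/2)/(u + 5)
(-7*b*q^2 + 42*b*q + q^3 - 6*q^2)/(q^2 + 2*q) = (-7*b*q + 42*b + q^2 - 6*q)/(q + 2)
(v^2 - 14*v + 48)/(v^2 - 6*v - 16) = (v - 6)/(v + 2)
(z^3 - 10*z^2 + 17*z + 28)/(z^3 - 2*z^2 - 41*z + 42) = (z^2 - 3*z - 4)/(z^2 + 5*z - 6)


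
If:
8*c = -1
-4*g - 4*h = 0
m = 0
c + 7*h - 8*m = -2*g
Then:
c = -1/8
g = -1/40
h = 1/40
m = 0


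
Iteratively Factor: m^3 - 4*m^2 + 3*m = (m - 3)*(m^2 - m) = (m - 3)*(m - 1)*(m)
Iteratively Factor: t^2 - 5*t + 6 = (t - 2)*(t - 3)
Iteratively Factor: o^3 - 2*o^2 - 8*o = (o)*(o^2 - 2*o - 8) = o*(o - 4)*(o + 2)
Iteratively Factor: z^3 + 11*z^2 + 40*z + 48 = (z + 3)*(z^2 + 8*z + 16) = (z + 3)*(z + 4)*(z + 4)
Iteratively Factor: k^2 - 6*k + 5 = (k - 5)*(k - 1)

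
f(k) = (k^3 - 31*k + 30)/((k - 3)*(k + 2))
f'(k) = (3*k^2 - 31)/((k - 3)*(k + 2)) - (k^3 - 31*k + 30)/((k - 3)*(k + 2)^2) - (k^3 - 31*k + 30)/((k - 3)^2*(k + 2))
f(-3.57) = 9.23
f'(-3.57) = 7.98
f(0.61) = -1.81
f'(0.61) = 4.73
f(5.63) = 1.69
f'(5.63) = 2.33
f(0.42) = -2.73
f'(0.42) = 4.95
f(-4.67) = 3.56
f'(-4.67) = 3.48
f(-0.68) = -10.45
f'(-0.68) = 11.17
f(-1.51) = -33.20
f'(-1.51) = 71.32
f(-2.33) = 50.93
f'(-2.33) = 155.52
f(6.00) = 2.50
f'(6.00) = 2.06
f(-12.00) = -8.84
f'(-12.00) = 1.20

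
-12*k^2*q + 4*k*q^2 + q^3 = q*(-2*k + q)*(6*k + q)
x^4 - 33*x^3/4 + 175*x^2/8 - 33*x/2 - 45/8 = (x - 3)^2*(x - 5/2)*(x + 1/4)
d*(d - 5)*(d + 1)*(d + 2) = d^4 - 2*d^3 - 13*d^2 - 10*d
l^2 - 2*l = l*(l - 2)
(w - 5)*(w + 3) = w^2 - 2*w - 15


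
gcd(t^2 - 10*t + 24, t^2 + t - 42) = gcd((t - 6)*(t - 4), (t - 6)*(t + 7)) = t - 6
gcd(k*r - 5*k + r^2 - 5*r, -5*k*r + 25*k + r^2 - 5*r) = r - 5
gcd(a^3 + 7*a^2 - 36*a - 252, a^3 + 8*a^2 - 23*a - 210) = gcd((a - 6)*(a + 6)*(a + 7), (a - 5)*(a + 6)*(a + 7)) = a^2 + 13*a + 42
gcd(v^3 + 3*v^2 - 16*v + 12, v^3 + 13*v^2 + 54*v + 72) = v + 6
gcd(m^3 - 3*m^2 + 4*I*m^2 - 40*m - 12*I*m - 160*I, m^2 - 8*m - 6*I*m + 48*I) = m - 8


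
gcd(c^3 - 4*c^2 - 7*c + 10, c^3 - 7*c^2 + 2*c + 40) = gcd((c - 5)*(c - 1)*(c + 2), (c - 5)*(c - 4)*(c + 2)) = c^2 - 3*c - 10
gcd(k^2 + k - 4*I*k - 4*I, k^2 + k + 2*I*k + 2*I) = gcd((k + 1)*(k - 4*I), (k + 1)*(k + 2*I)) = k + 1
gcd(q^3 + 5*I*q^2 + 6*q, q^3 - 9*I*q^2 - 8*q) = q^2 - I*q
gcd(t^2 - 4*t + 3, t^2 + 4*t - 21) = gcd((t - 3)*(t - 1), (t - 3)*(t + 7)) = t - 3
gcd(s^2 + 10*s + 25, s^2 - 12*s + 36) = 1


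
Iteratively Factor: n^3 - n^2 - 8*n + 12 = (n - 2)*(n^2 + n - 6) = (n - 2)*(n + 3)*(n - 2)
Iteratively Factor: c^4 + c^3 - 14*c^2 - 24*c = (c + 2)*(c^3 - c^2 - 12*c) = (c - 4)*(c + 2)*(c^2 + 3*c) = c*(c - 4)*(c + 2)*(c + 3)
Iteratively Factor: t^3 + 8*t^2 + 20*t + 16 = (t + 2)*(t^2 + 6*t + 8) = (t + 2)^2*(t + 4)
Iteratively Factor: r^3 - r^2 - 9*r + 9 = (r - 1)*(r^2 - 9) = (r - 3)*(r - 1)*(r + 3)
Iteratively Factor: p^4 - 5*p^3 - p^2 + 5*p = (p - 1)*(p^3 - 4*p^2 - 5*p) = (p - 5)*(p - 1)*(p^2 + p) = (p - 5)*(p - 1)*(p + 1)*(p)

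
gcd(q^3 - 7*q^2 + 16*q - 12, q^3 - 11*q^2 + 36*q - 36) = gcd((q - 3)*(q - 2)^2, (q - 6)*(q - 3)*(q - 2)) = q^2 - 5*q + 6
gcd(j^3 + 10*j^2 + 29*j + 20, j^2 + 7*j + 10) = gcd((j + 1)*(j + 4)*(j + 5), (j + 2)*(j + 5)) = j + 5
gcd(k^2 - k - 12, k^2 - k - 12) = k^2 - k - 12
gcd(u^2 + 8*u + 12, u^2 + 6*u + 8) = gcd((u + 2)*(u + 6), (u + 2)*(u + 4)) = u + 2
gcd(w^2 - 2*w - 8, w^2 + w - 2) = w + 2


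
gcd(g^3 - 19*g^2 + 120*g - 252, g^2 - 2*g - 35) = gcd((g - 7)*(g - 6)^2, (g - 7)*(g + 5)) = g - 7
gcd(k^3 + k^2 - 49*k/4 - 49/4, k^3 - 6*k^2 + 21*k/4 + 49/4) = k^2 - 5*k/2 - 7/2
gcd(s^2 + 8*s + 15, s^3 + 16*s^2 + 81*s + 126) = s + 3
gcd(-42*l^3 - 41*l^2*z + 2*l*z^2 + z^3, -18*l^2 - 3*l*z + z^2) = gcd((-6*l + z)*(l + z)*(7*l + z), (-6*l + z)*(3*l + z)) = -6*l + z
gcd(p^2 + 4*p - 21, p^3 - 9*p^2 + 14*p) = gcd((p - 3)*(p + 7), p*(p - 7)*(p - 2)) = 1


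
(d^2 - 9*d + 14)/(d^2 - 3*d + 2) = (d - 7)/(d - 1)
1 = 1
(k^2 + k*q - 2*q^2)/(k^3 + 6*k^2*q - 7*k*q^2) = (k + 2*q)/(k*(k + 7*q))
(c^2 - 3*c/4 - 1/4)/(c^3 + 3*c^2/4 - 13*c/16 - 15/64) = 16*(c - 1)/(16*c^2 + 8*c - 15)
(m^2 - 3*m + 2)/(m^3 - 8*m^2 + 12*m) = (m - 1)/(m*(m - 6))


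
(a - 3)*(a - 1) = a^2 - 4*a + 3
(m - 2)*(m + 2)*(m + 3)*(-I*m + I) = -I*m^4 - 2*I*m^3 + 7*I*m^2 + 8*I*m - 12*I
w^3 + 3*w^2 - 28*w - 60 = (w - 5)*(w + 2)*(w + 6)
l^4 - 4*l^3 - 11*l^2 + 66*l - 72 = (l - 3)^2*(l - 2)*(l + 4)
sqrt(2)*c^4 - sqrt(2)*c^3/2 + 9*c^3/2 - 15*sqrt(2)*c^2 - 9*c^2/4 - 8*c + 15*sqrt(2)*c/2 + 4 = (c - 1/2)*(c - 2*sqrt(2))*(c + 4*sqrt(2))*(sqrt(2)*c + 1/2)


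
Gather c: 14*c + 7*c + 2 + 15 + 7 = 21*c + 24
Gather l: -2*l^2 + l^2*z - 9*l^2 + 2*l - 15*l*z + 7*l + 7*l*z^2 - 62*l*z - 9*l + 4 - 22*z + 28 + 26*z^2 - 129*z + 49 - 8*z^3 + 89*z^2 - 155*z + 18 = l^2*(z - 11) + l*(7*z^2 - 77*z) - 8*z^3 + 115*z^2 - 306*z + 99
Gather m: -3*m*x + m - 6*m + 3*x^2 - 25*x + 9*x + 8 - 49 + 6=m*(-3*x - 5) + 3*x^2 - 16*x - 35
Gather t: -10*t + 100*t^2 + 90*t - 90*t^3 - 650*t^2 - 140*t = -90*t^3 - 550*t^2 - 60*t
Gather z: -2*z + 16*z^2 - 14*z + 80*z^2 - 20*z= 96*z^2 - 36*z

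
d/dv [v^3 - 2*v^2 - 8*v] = 3*v^2 - 4*v - 8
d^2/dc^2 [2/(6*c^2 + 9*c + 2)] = 12*(-12*c^2 - 18*c + 3*(4*c + 3)^2 - 4)/(6*c^2 + 9*c + 2)^3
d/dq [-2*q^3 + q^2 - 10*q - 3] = -6*q^2 + 2*q - 10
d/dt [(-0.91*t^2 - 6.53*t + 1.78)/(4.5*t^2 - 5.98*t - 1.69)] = (34.8268*t^2 - 12.9442*t + 21.6801)/(20.25*t^4 - 53.82*t^3 + 20.5504*t^2 + 20.2124*t + 2.8561)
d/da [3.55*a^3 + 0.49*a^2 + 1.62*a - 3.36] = 10.65*a^2 + 0.98*a + 1.62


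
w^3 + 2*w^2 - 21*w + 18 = (w - 3)*(w - 1)*(w + 6)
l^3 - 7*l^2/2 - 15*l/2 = l*(l - 5)*(l + 3/2)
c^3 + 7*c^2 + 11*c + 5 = (c + 1)^2*(c + 5)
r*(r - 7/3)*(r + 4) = r^3 + 5*r^2/3 - 28*r/3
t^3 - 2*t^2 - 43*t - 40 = (t - 8)*(t + 1)*(t + 5)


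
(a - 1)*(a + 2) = a^2 + a - 2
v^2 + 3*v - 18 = (v - 3)*(v + 6)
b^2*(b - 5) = b^3 - 5*b^2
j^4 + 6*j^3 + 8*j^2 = j^2*(j + 2)*(j + 4)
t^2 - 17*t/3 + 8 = (t - 3)*(t - 8/3)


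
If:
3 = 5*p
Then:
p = 3/5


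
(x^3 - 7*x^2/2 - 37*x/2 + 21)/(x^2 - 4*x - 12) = (2*x^2 + 5*x - 7)/(2*(x + 2))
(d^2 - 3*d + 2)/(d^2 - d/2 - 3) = 2*(d - 1)/(2*d + 3)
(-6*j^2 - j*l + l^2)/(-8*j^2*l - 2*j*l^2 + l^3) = (3*j - l)/(l*(4*j - l))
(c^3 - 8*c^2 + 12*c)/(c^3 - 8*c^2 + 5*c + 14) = c*(c - 6)/(c^2 - 6*c - 7)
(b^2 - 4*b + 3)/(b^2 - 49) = (b^2 - 4*b + 3)/(b^2 - 49)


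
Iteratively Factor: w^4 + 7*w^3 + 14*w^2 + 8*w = (w)*(w^3 + 7*w^2 + 14*w + 8) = w*(w + 2)*(w^2 + 5*w + 4) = w*(w + 1)*(w + 2)*(w + 4)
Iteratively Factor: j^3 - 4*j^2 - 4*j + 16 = (j - 2)*(j^2 - 2*j - 8) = (j - 4)*(j - 2)*(j + 2)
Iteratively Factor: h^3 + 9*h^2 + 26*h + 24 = (h + 2)*(h^2 + 7*h + 12) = (h + 2)*(h + 3)*(h + 4)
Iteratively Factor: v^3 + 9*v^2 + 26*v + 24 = (v + 3)*(v^2 + 6*v + 8) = (v + 3)*(v + 4)*(v + 2)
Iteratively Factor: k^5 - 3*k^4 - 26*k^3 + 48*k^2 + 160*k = (k)*(k^4 - 3*k^3 - 26*k^2 + 48*k + 160) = k*(k + 2)*(k^3 - 5*k^2 - 16*k + 80) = k*(k + 2)*(k + 4)*(k^2 - 9*k + 20) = k*(k - 4)*(k + 2)*(k + 4)*(k - 5)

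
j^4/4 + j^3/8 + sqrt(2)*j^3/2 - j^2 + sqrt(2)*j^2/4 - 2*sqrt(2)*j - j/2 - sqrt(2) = (j/2 + 1)*(j/2 + sqrt(2))*(j - 2)*(j + 1/2)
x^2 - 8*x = x*(x - 8)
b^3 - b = b*(b - 1)*(b + 1)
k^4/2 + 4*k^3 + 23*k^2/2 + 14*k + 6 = (k/2 + 1/2)*(k + 2)^2*(k + 3)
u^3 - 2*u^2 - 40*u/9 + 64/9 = (u - 8/3)*(u - 4/3)*(u + 2)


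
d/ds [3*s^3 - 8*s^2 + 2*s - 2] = 9*s^2 - 16*s + 2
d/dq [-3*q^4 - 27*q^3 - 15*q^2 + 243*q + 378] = -12*q^3 - 81*q^2 - 30*q + 243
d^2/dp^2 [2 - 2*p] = 0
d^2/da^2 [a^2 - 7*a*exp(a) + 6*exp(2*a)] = -7*a*exp(a) + 24*exp(2*a) - 14*exp(a) + 2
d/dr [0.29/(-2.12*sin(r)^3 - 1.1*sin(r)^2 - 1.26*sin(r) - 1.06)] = (1.8444*sin(r)^2 + 0.638*sin(r) + 0.3654)*cos(r)/(2.12*sin(r)^3 + 1.1*sin(r)^2 + 1.26*sin(r) + 1.06)^2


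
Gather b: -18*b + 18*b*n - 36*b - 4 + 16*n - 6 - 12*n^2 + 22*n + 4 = b*(18*n - 54) - 12*n^2 + 38*n - 6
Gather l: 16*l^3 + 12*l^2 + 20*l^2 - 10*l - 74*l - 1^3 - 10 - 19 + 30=16*l^3 + 32*l^2 - 84*l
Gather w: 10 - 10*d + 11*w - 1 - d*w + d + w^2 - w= -9*d + w^2 + w*(10 - d) + 9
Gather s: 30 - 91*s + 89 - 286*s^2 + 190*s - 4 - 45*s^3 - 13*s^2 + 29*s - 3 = -45*s^3 - 299*s^2 + 128*s + 112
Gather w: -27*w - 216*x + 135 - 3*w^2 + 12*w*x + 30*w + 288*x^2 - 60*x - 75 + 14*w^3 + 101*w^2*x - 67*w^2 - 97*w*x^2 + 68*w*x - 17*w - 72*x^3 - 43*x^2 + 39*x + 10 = 14*w^3 + w^2*(101*x - 70) + w*(-97*x^2 + 80*x - 14) - 72*x^3 + 245*x^2 - 237*x + 70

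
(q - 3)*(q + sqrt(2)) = q^2 - 3*q + sqrt(2)*q - 3*sqrt(2)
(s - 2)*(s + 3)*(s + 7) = s^3 + 8*s^2 + s - 42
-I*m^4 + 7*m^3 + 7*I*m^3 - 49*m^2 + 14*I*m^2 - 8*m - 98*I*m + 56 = (m - 7)*(m + 2*I)*(m + 4*I)*(-I*m + 1)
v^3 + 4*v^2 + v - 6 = (v - 1)*(v + 2)*(v + 3)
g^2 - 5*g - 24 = (g - 8)*(g + 3)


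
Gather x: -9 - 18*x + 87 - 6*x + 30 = 108 - 24*x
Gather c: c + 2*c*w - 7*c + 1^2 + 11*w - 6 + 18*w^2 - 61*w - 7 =c*(2*w - 6) + 18*w^2 - 50*w - 12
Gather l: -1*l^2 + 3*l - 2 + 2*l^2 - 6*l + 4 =l^2 - 3*l + 2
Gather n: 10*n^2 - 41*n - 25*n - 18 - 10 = 10*n^2 - 66*n - 28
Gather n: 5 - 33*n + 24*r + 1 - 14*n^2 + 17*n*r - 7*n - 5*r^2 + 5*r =-14*n^2 + n*(17*r - 40) - 5*r^2 + 29*r + 6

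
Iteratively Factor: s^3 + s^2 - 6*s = (s)*(s^2 + s - 6) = s*(s - 2)*(s + 3)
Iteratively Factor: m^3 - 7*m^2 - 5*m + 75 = (m + 3)*(m^2 - 10*m + 25) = (m - 5)*(m + 3)*(m - 5)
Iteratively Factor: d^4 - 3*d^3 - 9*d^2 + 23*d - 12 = (d - 1)*(d^3 - 2*d^2 - 11*d + 12) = (d - 4)*(d - 1)*(d^2 + 2*d - 3) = (d - 4)*(d - 1)^2*(d + 3)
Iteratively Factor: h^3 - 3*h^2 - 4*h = (h - 4)*(h^2 + h) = h*(h - 4)*(h + 1)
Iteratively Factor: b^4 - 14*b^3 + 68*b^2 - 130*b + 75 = (b - 3)*(b^3 - 11*b^2 + 35*b - 25) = (b - 3)*(b - 1)*(b^2 - 10*b + 25) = (b - 5)*(b - 3)*(b - 1)*(b - 5)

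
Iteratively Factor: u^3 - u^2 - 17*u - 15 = (u + 3)*(u^2 - 4*u - 5) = (u - 5)*(u + 3)*(u + 1)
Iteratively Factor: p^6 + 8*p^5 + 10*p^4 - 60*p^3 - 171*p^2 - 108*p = (p - 3)*(p^5 + 11*p^4 + 43*p^3 + 69*p^2 + 36*p) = (p - 3)*(p + 3)*(p^4 + 8*p^3 + 19*p^2 + 12*p) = (p - 3)*(p + 1)*(p + 3)*(p^3 + 7*p^2 + 12*p) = (p - 3)*(p + 1)*(p + 3)^2*(p^2 + 4*p) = p*(p - 3)*(p + 1)*(p + 3)^2*(p + 4)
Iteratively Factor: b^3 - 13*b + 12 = (b - 1)*(b^2 + b - 12) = (b - 3)*(b - 1)*(b + 4)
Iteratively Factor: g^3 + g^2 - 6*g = (g - 2)*(g^2 + 3*g) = (g - 2)*(g + 3)*(g)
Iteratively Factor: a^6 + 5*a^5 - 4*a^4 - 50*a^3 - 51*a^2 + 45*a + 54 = (a - 3)*(a^5 + 8*a^4 + 20*a^3 + 10*a^2 - 21*a - 18) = (a - 3)*(a + 2)*(a^4 + 6*a^3 + 8*a^2 - 6*a - 9) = (a - 3)*(a + 1)*(a + 2)*(a^3 + 5*a^2 + 3*a - 9) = (a - 3)*(a + 1)*(a + 2)*(a + 3)*(a^2 + 2*a - 3) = (a - 3)*(a - 1)*(a + 1)*(a + 2)*(a + 3)*(a + 3)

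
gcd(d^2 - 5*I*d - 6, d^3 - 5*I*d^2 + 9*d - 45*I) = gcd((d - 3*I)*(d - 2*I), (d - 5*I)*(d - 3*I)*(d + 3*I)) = d - 3*I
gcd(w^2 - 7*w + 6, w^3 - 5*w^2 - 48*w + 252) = w - 6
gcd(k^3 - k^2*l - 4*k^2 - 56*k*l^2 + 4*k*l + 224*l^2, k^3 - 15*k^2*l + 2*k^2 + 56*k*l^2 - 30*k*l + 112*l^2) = k - 8*l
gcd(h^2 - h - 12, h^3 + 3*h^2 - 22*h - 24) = h - 4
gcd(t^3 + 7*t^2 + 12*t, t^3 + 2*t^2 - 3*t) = t^2 + 3*t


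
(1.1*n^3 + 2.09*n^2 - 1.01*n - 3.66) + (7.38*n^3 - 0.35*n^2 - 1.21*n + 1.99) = 8.48*n^3 + 1.74*n^2 - 2.22*n - 1.67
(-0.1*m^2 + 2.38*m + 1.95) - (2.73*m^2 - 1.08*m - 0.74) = -2.83*m^2 + 3.46*m + 2.69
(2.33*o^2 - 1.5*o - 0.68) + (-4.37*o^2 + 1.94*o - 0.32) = -2.04*o^2 + 0.44*o - 1.0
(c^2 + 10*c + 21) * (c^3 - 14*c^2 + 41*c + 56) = c^5 - 4*c^4 - 78*c^3 + 172*c^2 + 1421*c + 1176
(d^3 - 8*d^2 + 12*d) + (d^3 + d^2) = 2*d^3 - 7*d^2 + 12*d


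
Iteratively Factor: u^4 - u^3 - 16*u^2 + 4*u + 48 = (u + 3)*(u^3 - 4*u^2 - 4*u + 16) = (u - 4)*(u + 3)*(u^2 - 4) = (u - 4)*(u - 2)*(u + 3)*(u + 2)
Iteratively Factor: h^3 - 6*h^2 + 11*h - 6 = (h - 3)*(h^2 - 3*h + 2) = (h - 3)*(h - 2)*(h - 1)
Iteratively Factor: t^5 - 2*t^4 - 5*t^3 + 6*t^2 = (t - 1)*(t^4 - t^3 - 6*t^2) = (t - 3)*(t - 1)*(t^3 + 2*t^2) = (t - 3)*(t - 1)*(t + 2)*(t^2) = t*(t - 3)*(t - 1)*(t + 2)*(t)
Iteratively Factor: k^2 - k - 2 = (k + 1)*(k - 2)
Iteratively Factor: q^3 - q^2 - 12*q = (q - 4)*(q^2 + 3*q) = (q - 4)*(q + 3)*(q)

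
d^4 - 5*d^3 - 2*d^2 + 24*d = d*(d - 4)*(d - 3)*(d + 2)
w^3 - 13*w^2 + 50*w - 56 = (w - 7)*(w - 4)*(w - 2)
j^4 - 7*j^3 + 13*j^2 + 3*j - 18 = (j - 3)^2*(j - 2)*(j + 1)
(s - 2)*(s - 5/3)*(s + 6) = s^3 + 7*s^2/3 - 56*s/3 + 20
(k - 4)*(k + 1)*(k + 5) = k^3 + 2*k^2 - 19*k - 20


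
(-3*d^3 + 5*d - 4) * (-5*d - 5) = 15*d^4 + 15*d^3 - 25*d^2 - 5*d + 20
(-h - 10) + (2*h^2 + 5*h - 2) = 2*h^2 + 4*h - 12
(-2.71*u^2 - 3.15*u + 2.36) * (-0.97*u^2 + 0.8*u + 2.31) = 2.6287*u^4 + 0.8875*u^3 - 11.0693*u^2 - 5.3885*u + 5.4516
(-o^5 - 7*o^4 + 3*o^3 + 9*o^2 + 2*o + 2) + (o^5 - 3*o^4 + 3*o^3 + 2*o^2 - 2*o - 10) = -10*o^4 + 6*o^3 + 11*o^2 - 8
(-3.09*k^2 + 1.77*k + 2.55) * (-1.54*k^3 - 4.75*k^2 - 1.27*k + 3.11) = 4.7586*k^5 + 11.9517*k^4 - 8.4102*k^3 - 23.9703*k^2 + 2.2662*k + 7.9305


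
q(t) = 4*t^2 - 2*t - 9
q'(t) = 8*t - 2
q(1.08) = -6.49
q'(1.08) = 6.64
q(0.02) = -9.04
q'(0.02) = -1.84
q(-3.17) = 37.54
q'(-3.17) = -27.36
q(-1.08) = -2.17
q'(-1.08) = -10.64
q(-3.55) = 48.51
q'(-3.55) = -30.40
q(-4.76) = 91.15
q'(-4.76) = -40.08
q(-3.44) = 45.21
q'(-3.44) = -29.52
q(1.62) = -1.74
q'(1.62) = 10.96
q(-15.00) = 921.00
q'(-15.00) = -122.00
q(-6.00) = 147.00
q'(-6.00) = -50.00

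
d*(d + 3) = d^2 + 3*d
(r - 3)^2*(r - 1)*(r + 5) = r^4 - 2*r^3 - 20*r^2 + 66*r - 45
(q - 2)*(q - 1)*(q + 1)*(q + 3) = q^4 + q^3 - 7*q^2 - q + 6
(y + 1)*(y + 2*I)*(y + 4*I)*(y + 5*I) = y^4 + y^3 + 11*I*y^3 - 38*y^2 + 11*I*y^2 - 38*y - 40*I*y - 40*I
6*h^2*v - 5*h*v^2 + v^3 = v*(-3*h + v)*(-2*h + v)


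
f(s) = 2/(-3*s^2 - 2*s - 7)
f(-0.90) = -0.26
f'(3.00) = 0.02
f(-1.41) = -0.20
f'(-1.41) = -0.13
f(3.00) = -0.05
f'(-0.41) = -0.02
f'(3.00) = 0.02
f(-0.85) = -0.27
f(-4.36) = -0.04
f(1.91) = -0.09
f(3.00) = -0.05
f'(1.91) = 0.06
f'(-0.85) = -0.11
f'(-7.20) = -0.00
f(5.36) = -0.02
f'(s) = 2*(6*s + 2)/(-3*s^2 - 2*s - 7)^2 = 4*(3*s + 1)/(3*s^2 + 2*s + 7)^2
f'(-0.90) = -0.12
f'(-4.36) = -0.02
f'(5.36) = 0.01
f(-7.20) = -0.01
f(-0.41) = -0.30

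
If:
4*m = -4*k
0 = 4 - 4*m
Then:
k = -1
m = 1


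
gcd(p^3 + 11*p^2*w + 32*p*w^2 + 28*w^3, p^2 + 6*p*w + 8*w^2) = p + 2*w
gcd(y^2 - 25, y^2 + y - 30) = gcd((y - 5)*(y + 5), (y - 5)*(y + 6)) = y - 5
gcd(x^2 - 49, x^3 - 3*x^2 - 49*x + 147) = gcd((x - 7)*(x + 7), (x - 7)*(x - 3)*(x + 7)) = x^2 - 49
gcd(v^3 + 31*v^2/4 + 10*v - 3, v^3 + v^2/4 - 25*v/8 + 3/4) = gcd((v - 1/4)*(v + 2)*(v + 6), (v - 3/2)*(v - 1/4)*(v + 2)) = v^2 + 7*v/4 - 1/2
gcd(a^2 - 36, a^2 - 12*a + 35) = 1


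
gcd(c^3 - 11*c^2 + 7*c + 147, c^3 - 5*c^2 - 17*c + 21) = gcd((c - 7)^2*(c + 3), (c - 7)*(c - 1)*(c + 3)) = c^2 - 4*c - 21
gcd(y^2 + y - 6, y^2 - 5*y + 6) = y - 2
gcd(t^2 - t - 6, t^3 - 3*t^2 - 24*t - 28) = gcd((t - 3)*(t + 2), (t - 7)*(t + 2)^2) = t + 2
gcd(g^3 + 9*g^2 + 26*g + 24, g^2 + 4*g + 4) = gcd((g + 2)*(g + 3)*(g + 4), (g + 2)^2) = g + 2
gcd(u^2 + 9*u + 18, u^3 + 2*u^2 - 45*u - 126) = u^2 + 9*u + 18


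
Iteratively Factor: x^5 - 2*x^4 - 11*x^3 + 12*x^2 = (x)*(x^4 - 2*x^3 - 11*x^2 + 12*x) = x^2*(x^3 - 2*x^2 - 11*x + 12) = x^2*(x - 4)*(x^2 + 2*x - 3) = x^2*(x - 4)*(x + 3)*(x - 1)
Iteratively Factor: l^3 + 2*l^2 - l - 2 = (l + 2)*(l^2 - 1) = (l - 1)*(l + 2)*(l + 1)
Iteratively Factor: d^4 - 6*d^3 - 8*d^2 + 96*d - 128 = (d - 2)*(d^3 - 4*d^2 - 16*d + 64) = (d - 4)*(d - 2)*(d^2 - 16) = (d - 4)*(d - 2)*(d + 4)*(d - 4)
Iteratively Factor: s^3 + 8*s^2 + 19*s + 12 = (s + 1)*(s^2 + 7*s + 12) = (s + 1)*(s + 3)*(s + 4)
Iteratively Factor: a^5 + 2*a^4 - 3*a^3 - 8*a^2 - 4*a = (a + 1)*(a^4 + a^3 - 4*a^2 - 4*a) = (a - 2)*(a + 1)*(a^3 + 3*a^2 + 2*a) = (a - 2)*(a + 1)*(a + 2)*(a^2 + a) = a*(a - 2)*(a + 1)*(a + 2)*(a + 1)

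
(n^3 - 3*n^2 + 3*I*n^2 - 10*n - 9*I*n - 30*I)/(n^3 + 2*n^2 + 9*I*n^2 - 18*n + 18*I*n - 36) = (n - 5)/(n + 6*I)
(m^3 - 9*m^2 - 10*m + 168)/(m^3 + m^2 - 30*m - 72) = (m - 7)/(m + 3)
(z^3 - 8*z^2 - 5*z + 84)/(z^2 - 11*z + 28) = z + 3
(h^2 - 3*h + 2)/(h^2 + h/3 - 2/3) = 3*(h^2 - 3*h + 2)/(3*h^2 + h - 2)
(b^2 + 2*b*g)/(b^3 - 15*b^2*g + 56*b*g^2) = (b + 2*g)/(b^2 - 15*b*g + 56*g^2)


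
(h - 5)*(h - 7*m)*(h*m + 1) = h^3*m - 7*h^2*m^2 - 5*h^2*m + h^2 + 35*h*m^2 - 7*h*m - 5*h + 35*m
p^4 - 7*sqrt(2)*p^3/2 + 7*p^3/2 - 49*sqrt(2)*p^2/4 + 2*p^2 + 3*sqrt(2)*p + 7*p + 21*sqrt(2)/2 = (p + 7/2)*(p - 3*sqrt(2))*(p - sqrt(2))*(p + sqrt(2)/2)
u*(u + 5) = u^2 + 5*u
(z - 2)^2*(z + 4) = z^3 - 12*z + 16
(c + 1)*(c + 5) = c^2 + 6*c + 5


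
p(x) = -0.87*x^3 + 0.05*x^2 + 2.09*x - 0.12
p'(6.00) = -91.27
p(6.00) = -173.70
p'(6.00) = -91.27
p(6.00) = -173.70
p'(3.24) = -24.98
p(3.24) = -22.41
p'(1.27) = -1.99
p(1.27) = 0.83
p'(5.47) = -75.46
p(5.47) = -129.58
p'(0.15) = 2.05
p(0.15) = 0.19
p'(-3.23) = -25.46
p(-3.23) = 22.97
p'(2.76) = -17.52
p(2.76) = -12.26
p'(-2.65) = -16.50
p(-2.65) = 10.88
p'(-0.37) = 1.70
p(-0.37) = -0.84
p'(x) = -2.61*x^2 + 0.1*x + 2.09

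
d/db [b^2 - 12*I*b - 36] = 2*b - 12*I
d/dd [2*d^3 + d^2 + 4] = 2*d*(3*d + 1)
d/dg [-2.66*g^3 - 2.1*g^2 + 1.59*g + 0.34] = -7.98*g^2 - 4.2*g + 1.59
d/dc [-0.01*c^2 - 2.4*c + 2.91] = -0.02*c - 2.4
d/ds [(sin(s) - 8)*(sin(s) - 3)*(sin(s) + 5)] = (3*sin(s)^2 - 12*sin(s) - 31)*cos(s)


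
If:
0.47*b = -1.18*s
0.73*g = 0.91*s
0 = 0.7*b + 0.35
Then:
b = -0.50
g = 0.25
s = 0.20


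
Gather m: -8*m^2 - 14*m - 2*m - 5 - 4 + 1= -8*m^2 - 16*m - 8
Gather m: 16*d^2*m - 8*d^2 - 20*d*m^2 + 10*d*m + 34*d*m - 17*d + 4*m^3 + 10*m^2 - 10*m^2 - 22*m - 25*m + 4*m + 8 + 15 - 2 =-8*d^2 - 20*d*m^2 - 17*d + 4*m^3 + m*(16*d^2 + 44*d - 43) + 21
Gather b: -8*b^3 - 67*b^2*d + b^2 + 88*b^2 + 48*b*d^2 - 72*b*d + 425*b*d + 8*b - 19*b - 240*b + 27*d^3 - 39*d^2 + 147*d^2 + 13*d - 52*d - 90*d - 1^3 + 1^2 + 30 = -8*b^3 + b^2*(89 - 67*d) + b*(48*d^2 + 353*d - 251) + 27*d^3 + 108*d^2 - 129*d + 30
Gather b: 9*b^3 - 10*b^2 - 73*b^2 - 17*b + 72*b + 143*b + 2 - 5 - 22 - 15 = 9*b^3 - 83*b^2 + 198*b - 40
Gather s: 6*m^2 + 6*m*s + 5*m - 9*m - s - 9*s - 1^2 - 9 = 6*m^2 - 4*m + s*(6*m - 10) - 10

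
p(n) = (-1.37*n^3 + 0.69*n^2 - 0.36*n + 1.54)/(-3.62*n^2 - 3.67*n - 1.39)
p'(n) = (7.24*n + 3.67)*(-1.37*n^3 + 0.69*n^2 - 0.36*n + 1.54)/(-3.62*n^2 - 3.67*n - 1.39)^2 + (-4.11*n^2 + 1.38*n - 0.36)/(-3.62*n^2 - 3.67*n - 1.39) = (4.9594*n^4 + 10.0558*n^3 + 1.8774*n^2 + 9.2314*n + 6.1522)/(13.1044*n^4 + 26.5708*n^3 + 23.5325*n^2 + 10.2026*n + 1.9321)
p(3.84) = 0.98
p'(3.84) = 0.36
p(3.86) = 0.98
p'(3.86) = 0.36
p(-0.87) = -3.50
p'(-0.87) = -4.83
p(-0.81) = -3.80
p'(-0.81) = -5.26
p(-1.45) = -2.09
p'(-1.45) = -0.89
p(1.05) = -0.04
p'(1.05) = 0.42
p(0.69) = -0.21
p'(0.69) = 0.56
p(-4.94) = -2.59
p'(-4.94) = 0.34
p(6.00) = 1.77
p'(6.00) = 0.37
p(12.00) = 4.01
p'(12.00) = 0.38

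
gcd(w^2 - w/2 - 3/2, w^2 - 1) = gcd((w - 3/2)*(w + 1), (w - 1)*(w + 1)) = w + 1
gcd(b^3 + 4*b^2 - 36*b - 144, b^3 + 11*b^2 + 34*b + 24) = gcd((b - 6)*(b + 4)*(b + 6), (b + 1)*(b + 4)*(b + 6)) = b^2 + 10*b + 24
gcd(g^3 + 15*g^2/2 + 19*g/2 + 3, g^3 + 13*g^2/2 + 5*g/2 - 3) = g^2 + 7*g + 6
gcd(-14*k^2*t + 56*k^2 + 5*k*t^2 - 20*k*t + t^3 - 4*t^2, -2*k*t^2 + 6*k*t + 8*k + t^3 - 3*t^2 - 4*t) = -2*k*t + 8*k + t^2 - 4*t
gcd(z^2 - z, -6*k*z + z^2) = z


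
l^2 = l^2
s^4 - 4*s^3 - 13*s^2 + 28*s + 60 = (s - 5)*(s - 3)*(s + 2)^2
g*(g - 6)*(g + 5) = g^3 - g^2 - 30*g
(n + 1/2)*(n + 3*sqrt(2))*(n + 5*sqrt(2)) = n^3 + n^2/2 + 8*sqrt(2)*n^2 + 4*sqrt(2)*n + 30*n + 15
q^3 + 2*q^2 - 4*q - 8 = (q - 2)*(q + 2)^2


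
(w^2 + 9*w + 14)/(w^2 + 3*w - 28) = (w + 2)/(w - 4)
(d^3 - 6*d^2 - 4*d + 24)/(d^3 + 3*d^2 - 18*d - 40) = (d^2 - 8*d + 12)/(d^2 + d - 20)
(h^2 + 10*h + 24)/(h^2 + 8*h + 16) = (h + 6)/(h + 4)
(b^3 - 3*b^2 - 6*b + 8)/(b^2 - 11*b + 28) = (b^2 + b - 2)/(b - 7)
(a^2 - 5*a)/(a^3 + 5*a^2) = (a - 5)/(a*(a + 5))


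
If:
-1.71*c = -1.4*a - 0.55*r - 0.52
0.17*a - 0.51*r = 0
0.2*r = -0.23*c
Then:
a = -0.25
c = 0.07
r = -0.08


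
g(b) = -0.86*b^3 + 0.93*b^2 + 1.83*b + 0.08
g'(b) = -2.58*b^2 + 1.86*b + 1.83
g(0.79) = 1.68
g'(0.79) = 1.69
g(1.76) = 1.49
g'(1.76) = -2.89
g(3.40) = -16.75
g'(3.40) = -21.67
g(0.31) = 0.71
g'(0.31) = 2.16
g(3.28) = -14.26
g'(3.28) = -19.83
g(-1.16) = 0.55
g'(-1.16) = -3.80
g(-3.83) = 55.03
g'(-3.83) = -43.14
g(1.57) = 1.92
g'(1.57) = -1.61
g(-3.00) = 26.18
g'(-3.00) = -26.97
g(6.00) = -141.22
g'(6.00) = -79.89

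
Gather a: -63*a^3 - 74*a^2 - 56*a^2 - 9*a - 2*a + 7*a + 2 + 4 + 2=-63*a^3 - 130*a^2 - 4*a + 8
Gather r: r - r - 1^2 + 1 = 0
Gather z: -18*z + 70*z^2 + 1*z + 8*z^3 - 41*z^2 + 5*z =8*z^3 + 29*z^2 - 12*z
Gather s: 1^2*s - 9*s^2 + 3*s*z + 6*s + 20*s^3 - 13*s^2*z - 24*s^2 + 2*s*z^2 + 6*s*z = 20*s^3 + s^2*(-13*z - 33) + s*(2*z^2 + 9*z + 7)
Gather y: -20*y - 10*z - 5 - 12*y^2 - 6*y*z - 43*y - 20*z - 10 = -12*y^2 + y*(-6*z - 63) - 30*z - 15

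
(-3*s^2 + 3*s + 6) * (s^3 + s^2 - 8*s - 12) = -3*s^5 + 33*s^3 + 18*s^2 - 84*s - 72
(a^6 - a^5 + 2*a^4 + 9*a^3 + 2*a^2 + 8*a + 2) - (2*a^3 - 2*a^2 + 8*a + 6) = a^6 - a^5 + 2*a^4 + 7*a^3 + 4*a^2 - 4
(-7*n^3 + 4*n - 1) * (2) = -14*n^3 + 8*n - 2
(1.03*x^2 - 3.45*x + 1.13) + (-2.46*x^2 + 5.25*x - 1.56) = -1.43*x^2 + 1.8*x - 0.43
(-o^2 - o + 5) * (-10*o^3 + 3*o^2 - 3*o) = 10*o^5 + 7*o^4 - 50*o^3 + 18*o^2 - 15*o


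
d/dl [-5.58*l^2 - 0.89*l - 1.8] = -11.16*l - 0.89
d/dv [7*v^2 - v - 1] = 14*v - 1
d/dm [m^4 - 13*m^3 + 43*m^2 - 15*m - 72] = 4*m^3 - 39*m^2 + 86*m - 15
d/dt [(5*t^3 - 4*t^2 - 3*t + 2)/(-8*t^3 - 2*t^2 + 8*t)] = (-21*t^4 + 16*t^3 + 5*t^2 + 4*t - 8)/(2*t^2*(16*t^4 + 8*t^3 - 31*t^2 - 8*t + 16))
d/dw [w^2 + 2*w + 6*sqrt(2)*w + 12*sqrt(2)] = 2*w + 2 + 6*sqrt(2)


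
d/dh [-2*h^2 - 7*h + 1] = -4*h - 7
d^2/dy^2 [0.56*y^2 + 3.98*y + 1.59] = 1.12000000000000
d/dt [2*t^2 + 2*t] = 4*t + 2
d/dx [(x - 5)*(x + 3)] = 2*x - 2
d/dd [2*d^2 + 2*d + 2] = 4*d + 2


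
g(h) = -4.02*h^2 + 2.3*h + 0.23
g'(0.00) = 2.30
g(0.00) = 0.23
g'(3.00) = -21.82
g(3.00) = -29.05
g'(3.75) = -27.85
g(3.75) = -47.68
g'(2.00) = -13.78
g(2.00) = -11.25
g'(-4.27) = 36.63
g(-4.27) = -82.89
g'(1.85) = -12.57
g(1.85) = -9.27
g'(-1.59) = 15.08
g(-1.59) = -13.59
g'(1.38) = -8.80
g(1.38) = -4.25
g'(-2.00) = 18.38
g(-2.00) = -20.45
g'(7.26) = -56.07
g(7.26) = -194.96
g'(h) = 2.3 - 8.04*h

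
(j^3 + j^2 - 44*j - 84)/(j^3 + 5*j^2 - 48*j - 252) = (j + 2)/(j + 6)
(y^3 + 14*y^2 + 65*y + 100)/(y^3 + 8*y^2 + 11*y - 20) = (y + 5)/(y - 1)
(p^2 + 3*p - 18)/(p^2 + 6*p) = (p - 3)/p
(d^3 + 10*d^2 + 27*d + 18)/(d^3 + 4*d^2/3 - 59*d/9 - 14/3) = 9*(d^2 + 7*d + 6)/(9*d^2 - 15*d - 14)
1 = 1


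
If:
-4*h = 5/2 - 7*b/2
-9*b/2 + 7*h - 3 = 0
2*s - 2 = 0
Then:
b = 59/13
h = 87/26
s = 1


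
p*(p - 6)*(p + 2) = p^3 - 4*p^2 - 12*p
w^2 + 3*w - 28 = (w - 4)*(w + 7)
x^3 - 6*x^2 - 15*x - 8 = (x - 8)*(x + 1)^2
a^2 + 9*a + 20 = (a + 4)*(a + 5)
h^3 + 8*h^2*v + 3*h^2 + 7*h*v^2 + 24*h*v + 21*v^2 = (h + 3)*(h + v)*(h + 7*v)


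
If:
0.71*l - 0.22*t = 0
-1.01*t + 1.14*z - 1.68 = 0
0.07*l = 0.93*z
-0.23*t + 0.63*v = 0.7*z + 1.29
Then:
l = -0.53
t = -1.71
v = 1.38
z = -0.04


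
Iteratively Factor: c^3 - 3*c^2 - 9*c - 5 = (c + 1)*(c^2 - 4*c - 5) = (c - 5)*(c + 1)*(c + 1)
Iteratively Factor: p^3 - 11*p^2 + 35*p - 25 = (p - 5)*(p^2 - 6*p + 5) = (p - 5)^2*(p - 1)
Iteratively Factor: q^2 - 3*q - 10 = (q - 5)*(q + 2)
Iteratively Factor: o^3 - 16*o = (o)*(o^2 - 16) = o*(o - 4)*(o + 4)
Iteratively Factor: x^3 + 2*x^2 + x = (x + 1)*(x^2 + x) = x*(x + 1)*(x + 1)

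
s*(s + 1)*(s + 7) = s^3 + 8*s^2 + 7*s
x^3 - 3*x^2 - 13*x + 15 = (x - 5)*(x - 1)*(x + 3)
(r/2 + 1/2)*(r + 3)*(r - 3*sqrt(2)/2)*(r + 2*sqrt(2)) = r^4/2 + sqrt(2)*r^3/4 + 2*r^3 - 3*r^2/2 + sqrt(2)*r^2 - 12*r + 3*sqrt(2)*r/4 - 9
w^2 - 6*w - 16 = (w - 8)*(w + 2)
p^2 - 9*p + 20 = (p - 5)*(p - 4)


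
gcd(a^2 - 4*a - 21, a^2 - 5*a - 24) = a + 3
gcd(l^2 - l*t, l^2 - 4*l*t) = l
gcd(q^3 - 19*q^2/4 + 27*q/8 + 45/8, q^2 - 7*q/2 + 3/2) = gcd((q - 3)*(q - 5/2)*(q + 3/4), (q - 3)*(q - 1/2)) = q - 3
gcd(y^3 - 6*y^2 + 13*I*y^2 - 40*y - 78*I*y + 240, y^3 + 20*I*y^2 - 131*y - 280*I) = y^2 + 13*I*y - 40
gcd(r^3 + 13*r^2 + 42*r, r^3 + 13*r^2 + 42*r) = r^3 + 13*r^2 + 42*r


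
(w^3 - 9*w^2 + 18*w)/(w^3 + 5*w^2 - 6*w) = (w^2 - 9*w + 18)/(w^2 + 5*w - 6)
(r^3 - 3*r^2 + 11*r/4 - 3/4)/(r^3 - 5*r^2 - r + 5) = (r^2 - 2*r + 3/4)/(r^2 - 4*r - 5)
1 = 1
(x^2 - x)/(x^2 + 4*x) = (x - 1)/(x + 4)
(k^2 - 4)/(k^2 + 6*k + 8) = (k - 2)/(k + 4)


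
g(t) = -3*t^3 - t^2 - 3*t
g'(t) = -9*t^2 - 2*t - 3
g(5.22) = -469.62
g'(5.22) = -258.68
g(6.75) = -988.45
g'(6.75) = -426.56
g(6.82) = -1018.62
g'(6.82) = -435.25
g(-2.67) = 57.98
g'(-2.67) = -61.82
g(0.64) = -3.12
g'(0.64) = -7.97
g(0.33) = -1.21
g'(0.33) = -4.64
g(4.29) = -268.13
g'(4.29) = -177.22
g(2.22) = -44.41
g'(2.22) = -51.80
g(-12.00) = 5076.00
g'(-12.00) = -1275.00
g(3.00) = -99.00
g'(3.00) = -90.00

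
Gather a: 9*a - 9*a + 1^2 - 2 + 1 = 0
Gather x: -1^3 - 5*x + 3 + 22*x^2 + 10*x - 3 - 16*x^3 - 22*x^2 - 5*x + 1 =-16*x^3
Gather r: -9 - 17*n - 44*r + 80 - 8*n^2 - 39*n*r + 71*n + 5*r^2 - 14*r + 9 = -8*n^2 + 54*n + 5*r^2 + r*(-39*n - 58) + 80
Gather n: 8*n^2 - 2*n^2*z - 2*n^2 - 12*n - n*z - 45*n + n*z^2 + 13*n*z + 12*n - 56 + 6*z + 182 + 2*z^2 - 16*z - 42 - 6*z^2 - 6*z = n^2*(6 - 2*z) + n*(z^2 + 12*z - 45) - 4*z^2 - 16*z + 84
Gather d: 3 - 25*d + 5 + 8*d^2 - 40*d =8*d^2 - 65*d + 8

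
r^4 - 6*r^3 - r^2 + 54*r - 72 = (r - 4)*(r - 3)*(r - 2)*(r + 3)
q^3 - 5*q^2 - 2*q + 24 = (q - 4)*(q - 3)*(q + 2)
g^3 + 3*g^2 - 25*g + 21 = (g - 3)*(g - 1)*(g + 7)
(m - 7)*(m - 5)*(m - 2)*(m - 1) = m^4 - 15*m^3 + 73*m^2 - 129*m + 70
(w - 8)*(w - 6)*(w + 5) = w^3 - 9*w^2 - 22*w + 240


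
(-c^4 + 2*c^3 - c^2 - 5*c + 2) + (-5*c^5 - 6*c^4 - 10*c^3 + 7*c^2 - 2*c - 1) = -5*c^5 - 7*c^4 - 8*c^3 + 6*c^2 - 7*c + 1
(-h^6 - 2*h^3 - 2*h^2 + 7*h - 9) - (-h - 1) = -h^6 - 2*h^3 - 2*h^2 + 8*h - 8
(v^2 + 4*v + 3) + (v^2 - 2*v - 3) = 2*v^2 + 2*v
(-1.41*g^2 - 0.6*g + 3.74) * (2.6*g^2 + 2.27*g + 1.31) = -3.666*g^4 - 4.7607*g^3 + 6.5149*g^2 + 7.7038*g + 4.8994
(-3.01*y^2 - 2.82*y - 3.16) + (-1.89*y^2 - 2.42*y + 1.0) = -4.9*y^2 - 5.24*y - 2.16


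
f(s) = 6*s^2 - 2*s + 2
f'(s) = 12*s - 2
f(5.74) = 188.21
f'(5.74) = 66.88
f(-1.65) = 21.64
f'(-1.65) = -21.80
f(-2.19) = 35.16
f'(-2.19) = -28.28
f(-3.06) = 64.30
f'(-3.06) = -38.72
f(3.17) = 55.95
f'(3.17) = 36.04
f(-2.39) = 41.05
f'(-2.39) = -30.68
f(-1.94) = 28.46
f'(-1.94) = -25.28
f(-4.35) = 124.24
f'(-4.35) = -54.20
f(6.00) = 206.00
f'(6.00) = 70.00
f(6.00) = 206.00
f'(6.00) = 70.00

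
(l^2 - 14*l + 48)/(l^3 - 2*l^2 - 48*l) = (l - 6)/(l*(l + 6))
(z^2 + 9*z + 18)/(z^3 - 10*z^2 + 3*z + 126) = (z + 6)/(z^2 - 13*z + 42)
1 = 1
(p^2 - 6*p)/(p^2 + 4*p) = (p - 6)/(p + 4)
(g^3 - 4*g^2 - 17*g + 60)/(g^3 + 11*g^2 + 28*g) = (g^2 - 8*g + 15)/(g*(g + 7))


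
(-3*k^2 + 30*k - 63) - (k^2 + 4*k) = -4*k^2 + 26*k - 63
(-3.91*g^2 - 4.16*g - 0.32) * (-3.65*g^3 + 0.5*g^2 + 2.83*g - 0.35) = 14.2715*g^5 + 13.229*g^4 - 11.9773*g^3 - 10.5643*g^2 + 0.5504*g + 0.112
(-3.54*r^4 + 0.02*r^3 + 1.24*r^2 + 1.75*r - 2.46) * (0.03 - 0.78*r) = 2.7612*r^5 - 0.1218*r^4 - 0.9666*r^3 - 1.3278*r^2 + 1.9713*r - 0.0738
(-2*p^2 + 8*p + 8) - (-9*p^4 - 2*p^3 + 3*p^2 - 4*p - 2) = 9*p^4 + 2*p^3 - 5*p^2 + 12*p + 10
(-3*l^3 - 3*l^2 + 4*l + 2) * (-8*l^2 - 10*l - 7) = 24*l^5 + 54*l^4 + 19*l^3 - 35*l^2 - 48*l - 14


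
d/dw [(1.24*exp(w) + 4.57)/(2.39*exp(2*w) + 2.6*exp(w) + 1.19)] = (-(1.24*exp(w) + 4.57)*(4.78*exp(w) + 2.6) + 2.9636*exp(2*w) + 3.224*exp(w) + 1.4756)*exp(w)/(2.39*exp(2*w) + 2.6*exp(w) + 1.19)^2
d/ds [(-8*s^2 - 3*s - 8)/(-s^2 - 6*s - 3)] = (45*s^2 + 32*s - 39)/(s^4 + 12*s^3 + 42*s^2 + 36*s + 9)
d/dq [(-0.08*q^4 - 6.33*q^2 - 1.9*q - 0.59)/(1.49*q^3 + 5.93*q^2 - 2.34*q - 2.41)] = (-0.1192*q^6 - 0.9488*q^5 + 9.9933*q^4 + 6.43319999999999*q^3 + 28.7165*q^2 + 37.508*q + 3.1984)/(2.2201*q^6 + 17.6714*q^5 + 28.1917*q^4 - 34.9342*q^3 - 23.107*q^2 + 11.2788*q + 5.8081)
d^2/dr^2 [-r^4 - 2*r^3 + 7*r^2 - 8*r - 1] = -12*r^2 - 12*r + 14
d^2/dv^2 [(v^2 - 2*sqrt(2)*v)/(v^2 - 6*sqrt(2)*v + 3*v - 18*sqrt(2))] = 2*(-3*v^3 + 4*sqrt(2)*v^3 + 54*sqrt(2)*v^2 - 216*v + 432 + 432*sqrt(2))/(v^6 - 18*sqrt(2)*v^5 + 9*v^5 - 162*sqrt(2)*v^4 + 243*v^4 - 918*sqrt(2)*v^3 + 1971*v^3 - 4374*sqrt(2)*v^2 + 5832*v^2 - 11664*sqrt(2)*v + 5832*v - 11664*sqrt(2))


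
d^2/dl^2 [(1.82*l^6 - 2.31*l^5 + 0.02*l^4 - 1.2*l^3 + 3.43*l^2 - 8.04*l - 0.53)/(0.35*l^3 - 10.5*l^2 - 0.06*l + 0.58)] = (1.3377*l^10 - 107.58195*l^9 + 2458.10754*l^8 - 1486.72566*l^7 - 405.44749*l^6 + 244.07292*l^5 + 199.906991999999*l^4 - 1786.240996*l^3 - 205.279284*l^2 - 297.56154*l - 4.711096)/(0.042875*l^9 - 3.85875*l^8 + 115.74045*l^7 - 1156.08885*l^6 - 32.63022*l^5 + 191.64852*l^4 + 2.545404*l^3 - 10.590336*l^2 - 0.060552*l + 0.195112)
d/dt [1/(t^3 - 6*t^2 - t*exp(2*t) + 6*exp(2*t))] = (-3*t^2 + 2*t*exp(2*t) + 12*t - 11*exp(2*t))/(t^3 - 6*t^2 - t*exp(2*t) + 6*exp(2*t))^2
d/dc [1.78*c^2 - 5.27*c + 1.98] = 3.56*c - 5.27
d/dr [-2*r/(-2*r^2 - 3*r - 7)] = 2*(7 - 2*r^2)/(4*r^4 + 12*r^3 + 37*r^2 + 42*r + 49)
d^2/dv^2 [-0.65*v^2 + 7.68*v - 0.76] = -1.30000000000000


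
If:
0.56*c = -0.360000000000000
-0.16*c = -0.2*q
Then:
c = -0.64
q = -0.51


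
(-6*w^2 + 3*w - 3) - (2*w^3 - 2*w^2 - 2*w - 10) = -2*w^3 - 4*w^2 + 5*w + 7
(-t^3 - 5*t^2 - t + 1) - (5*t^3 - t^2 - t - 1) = -6*t^3 - 4*t^2 + 2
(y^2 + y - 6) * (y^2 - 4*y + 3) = y^4 - 3*y^3 - 7*y^2 + 27*y - 18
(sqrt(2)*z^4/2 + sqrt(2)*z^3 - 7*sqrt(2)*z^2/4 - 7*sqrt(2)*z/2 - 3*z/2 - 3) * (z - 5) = sqrt(2)*z^5/2 - 3*sqrt(2)*z^4/2 - 27*sqrt(2)*z^3/4 - 3*z^2/2 + 21*sqrt(2)*z^2/4 + 9*z/2 + 35*sqrt(2)*z/2 + 15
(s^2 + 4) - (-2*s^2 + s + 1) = 3*s^2 - s + 3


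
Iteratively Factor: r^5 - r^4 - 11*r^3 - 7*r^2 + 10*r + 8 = (r - 4)*(r^4 + 3*r^3 + r^2 - 3*r - 2) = (r - 4)*(r + 1)*(r^3 + 2*r^2 - r - 2) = (r - 4)*(r - 1)*(r + 1)*(r^2 + 3*r + 2) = (r - 4)*(r - 1)*(r + 1)^2*(r + 2)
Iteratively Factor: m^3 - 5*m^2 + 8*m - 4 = (m - 2)*(m^2 - 3*m + 2) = (m - 2)*(m - 1)*(m - 2)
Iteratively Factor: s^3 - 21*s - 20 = (s + 1)*(s^2 - s - 20) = (s + 1)*(s + 4)*(s - 5)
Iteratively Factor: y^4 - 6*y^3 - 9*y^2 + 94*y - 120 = (y - 5)*(y^3 - y^2 - 14*y + 24) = (y - 5)*(y - 2)*(y^2 + y - 12) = (y - 5)*(y - 2)*(y + 4)*(y - 3)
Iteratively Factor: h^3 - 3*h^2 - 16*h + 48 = (h - 3)*(h^2 - 16) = (h - 3)*(h + 4)*(h - 4)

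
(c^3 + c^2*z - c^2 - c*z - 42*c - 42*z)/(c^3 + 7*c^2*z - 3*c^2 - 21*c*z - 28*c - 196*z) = (c^2 + c*z + 6*c + 6*z)/(c^2 + 7*c*z + 4*c + 28*z)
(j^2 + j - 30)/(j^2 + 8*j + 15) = (j^2 + j - 30)/(j^2 + 8*j + 15)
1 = 1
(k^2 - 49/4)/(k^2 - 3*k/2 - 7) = (k + 7/2)/(k + 2)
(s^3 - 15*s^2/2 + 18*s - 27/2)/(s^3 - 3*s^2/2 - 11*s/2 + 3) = (2*s^2 - 9*s + 9)/(2*s^2 + 3*s - 2)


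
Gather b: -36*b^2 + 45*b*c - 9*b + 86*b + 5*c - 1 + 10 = -36*b^2 + b*(45*c + 77) + 5*c + 9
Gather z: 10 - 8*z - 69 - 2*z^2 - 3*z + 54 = -2*z^2 - 11*z - 5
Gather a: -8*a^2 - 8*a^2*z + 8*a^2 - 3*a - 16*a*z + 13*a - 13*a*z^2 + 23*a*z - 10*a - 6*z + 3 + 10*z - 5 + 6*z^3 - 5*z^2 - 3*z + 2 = -8*a^2*z + a*(-13*z^2 + 7*z) + 6*z^3 - 5*z^2 + z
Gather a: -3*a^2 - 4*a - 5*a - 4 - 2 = -3*a^2 - 9*a - 6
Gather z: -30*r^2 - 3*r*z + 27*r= -30*r^2 - 3*r*z + 27*r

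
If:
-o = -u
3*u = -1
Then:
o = -1/3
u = -1/3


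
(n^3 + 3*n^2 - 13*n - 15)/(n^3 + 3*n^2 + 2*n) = (n^2 + 2*n - 15)/(n*(n + 2))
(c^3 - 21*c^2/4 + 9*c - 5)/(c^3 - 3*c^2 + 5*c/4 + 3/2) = (4*c^2 - 13*c + 10)/(4*c^2 - 4*c - 3)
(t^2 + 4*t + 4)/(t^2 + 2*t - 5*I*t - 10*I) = (t + 2)/(t - 5*I)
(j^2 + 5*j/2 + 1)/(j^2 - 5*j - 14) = (j + 1/2)/(j - 7)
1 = 1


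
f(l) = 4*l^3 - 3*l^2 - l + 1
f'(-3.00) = 125.00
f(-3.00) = -131.00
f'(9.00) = 917.00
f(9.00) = 2665.00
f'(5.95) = 388.13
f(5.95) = 731.42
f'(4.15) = 180.77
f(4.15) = 231.08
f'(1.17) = 8.41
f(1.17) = 2.13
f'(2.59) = 63.96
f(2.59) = 47.78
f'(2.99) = 88.34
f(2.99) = 78.11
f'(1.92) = 31.72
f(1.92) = 16.33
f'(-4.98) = 326.48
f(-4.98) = -562.45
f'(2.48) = 57.92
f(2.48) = 41.08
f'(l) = 12*l^2 - 6*l - 1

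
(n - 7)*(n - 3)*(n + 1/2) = n^3 - 19*n^2/2 + 16*n + 21/2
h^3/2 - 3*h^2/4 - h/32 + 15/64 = (h/2 + 1/4)*(h - 5/4)*(h - 3/4)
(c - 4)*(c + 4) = c^2 - 16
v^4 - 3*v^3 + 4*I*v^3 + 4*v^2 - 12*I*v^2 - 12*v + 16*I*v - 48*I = (v - 3)*(v - 2*I)*(v + 2*I)*(v + 4*I)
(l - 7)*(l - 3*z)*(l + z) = l^3 - 2*l^2*z - 7*l^2 - 3*l*z^2 + 14*l*z + 21*z^2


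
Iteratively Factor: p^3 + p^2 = (p + 1)*(p^2) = p*(p + 1)*(p)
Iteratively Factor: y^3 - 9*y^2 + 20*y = (y - 5)*(y^2 - 4*y) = y*(y - 5)*(y - 4)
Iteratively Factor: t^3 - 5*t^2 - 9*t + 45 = (t - 3)*(t^2 - 2*t - 15) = (t - 5)*(t - 3)*(t + 3)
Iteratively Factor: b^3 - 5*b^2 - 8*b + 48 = (b - 4)*(b^2 - b - 12) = (b - 4)^2*(b + 3)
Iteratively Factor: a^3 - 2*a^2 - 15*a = (a - 5)*(a^2 + 3*a) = (a - 5)*(a + 3)*(a)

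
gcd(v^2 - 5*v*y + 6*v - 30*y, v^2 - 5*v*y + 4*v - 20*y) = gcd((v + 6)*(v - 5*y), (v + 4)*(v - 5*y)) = -v + 5*y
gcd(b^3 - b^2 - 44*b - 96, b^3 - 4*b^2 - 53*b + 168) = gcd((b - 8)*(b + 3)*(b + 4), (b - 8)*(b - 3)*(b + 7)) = b - 8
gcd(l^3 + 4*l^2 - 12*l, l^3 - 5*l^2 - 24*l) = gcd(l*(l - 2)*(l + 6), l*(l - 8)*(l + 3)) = l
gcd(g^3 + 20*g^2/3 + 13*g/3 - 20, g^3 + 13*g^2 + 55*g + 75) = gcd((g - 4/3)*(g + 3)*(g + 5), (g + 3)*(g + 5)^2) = g^2 + 8*g + 15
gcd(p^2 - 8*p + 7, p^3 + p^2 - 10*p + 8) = p - 1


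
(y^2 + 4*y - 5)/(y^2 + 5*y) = (y - 1)/y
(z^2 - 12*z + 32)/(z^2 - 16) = (z - 8)/(z + 4)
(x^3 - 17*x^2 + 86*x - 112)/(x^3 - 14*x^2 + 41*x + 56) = (x - 2)/(x + 1)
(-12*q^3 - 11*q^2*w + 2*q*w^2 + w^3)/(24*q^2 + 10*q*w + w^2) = (-3*q^2 - 2*q*w + w^2)/(6*q + w)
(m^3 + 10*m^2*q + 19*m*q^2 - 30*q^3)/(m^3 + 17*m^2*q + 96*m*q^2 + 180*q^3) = (m - q)/(m + 6*q)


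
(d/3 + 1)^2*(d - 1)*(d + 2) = d^4/9 + 7*d^3/9 + 13*d^2/9 - d/3 - 2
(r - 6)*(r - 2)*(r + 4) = r^3 - 4*r^2 - 20*r + 48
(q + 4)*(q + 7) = q^2 + 11*q + 28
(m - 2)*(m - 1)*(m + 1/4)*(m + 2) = m^4 - 3*m^3/4 - 17*m^2/4 + 3*m + 1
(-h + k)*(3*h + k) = -3*h^2 + 2*h*k + k^2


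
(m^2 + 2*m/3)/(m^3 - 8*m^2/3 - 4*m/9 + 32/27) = 9*m/(9*m^2 - 30*m + 16)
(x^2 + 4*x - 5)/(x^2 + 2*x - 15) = (x - 1)/(x - 3)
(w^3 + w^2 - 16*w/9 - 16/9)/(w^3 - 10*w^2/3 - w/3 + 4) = (w + 4/3)/(w - 3)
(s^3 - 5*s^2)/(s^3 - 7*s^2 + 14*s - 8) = s^2*(s - 5)/(s^3 - 7*s^2 + 14*s - 8)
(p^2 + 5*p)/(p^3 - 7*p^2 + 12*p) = (p + 5)/(p^2 - 7*p + 12)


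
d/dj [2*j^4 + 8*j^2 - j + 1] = 8*j^3 + 16*j - 1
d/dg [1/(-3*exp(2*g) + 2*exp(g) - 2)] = (6*exp(g) - 2)*exp(g)/(3*exp(2*g) - 2*exp(g) + 2)^2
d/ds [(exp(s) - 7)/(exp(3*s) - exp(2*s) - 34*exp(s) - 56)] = 2*(-exp(s) - 3)*exp(s)/(exp(4*s) + 12*exp(3*s) + 52*exp(2*s) + 96*exp(s) + 64)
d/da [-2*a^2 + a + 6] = 1 - 4*a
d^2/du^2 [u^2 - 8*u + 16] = 2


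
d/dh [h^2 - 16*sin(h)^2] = 2*h - 16*sin(2*h)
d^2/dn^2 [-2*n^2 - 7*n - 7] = -4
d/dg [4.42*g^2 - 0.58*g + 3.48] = 8.84*g - 0.58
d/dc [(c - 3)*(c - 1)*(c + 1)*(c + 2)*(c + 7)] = 5*c^4 + 24*c^3 - 42*c^2 - 96*c + 13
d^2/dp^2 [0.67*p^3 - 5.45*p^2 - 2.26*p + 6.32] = 4.02*p - 10.9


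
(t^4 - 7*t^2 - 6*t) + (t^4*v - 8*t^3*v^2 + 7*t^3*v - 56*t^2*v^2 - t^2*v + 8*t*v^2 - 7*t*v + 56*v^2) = t^4*v + t^4 - 8*t^3*v^2 + 7*t^3*v - 56*t^2*v^2 - t^2*v - 7*t^2 + 8*t*v^2 - 7*t*v - 6*t + 56*v^2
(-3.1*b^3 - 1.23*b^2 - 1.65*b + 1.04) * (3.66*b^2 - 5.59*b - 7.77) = -11.346*b^5 + 12.8272*b^4 + 24.9237*b^3 + 22.587*b^2 + 7.0069*b - 8.0808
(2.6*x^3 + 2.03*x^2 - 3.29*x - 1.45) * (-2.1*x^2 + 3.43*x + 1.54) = -5.46*x^5 + 4.655*x^4 + 17.8759*x^3 - 5.1135*x^2 - 10.0401*x - 2.233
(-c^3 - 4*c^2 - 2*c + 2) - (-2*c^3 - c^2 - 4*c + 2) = c^3 - 3*c^2 + 2*c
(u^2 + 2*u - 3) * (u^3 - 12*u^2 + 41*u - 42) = u^5 - 10*u^4 + 14*u^3 + 76*u^2 - 207*u + 126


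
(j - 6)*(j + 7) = j^2 + j - 42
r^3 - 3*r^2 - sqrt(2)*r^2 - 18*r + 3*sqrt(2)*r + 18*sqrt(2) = (r - 6)*(r + 3)*(r - sqrt(2))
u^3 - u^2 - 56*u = u*(u - 8)*(u + 7)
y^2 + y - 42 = (y - 6)*(y + 7)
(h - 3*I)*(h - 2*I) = h^2 - 5*I*h - 6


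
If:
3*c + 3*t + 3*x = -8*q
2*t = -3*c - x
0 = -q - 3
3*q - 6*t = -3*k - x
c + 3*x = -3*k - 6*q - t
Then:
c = -3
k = -16/3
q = -3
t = -2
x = 13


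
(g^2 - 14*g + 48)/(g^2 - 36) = (g - 8)/(g + 6)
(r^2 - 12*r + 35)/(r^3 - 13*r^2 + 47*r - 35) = 1/(r - 1)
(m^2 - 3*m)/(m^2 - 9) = m/(m + 3)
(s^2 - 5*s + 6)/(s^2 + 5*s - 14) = (s - 3)/(s + 7)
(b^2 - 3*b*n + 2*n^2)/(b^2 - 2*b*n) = (b - n)/b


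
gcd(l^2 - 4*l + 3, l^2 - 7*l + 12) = l - 3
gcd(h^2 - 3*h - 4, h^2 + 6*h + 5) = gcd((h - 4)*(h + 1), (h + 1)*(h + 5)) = h + 1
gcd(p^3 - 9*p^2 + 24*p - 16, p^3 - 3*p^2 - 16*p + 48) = p - 4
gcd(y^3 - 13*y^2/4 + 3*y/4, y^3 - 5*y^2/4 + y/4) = y^2 - y/4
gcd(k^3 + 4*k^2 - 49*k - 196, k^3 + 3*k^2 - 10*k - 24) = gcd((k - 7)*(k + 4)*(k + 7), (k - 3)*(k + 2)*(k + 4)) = k + 4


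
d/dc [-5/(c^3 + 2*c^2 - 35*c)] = 5*(3*c^2 + 4*c - 35)/(c^2*(c^2 + 2*c - 35)^2)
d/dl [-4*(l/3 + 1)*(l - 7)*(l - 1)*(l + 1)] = -16*l^3/3 + 16*l^2 + 176*l/3 - 16/3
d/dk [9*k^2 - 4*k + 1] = 18*k - 4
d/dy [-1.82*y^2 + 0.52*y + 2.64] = 0.52 - 3.64*y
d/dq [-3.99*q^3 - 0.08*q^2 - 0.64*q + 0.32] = -11.97*q^2 - 0.16*q - 0.64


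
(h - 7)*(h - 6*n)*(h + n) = h^3 - 5*h^2*n - 7*h^2 - 6*h*n^2 + 35*h*n + 42*n^2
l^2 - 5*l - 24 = (l - 8)*(l + 3)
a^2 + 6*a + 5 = (a + 1)*(a + 5)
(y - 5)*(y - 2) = y^2 - 7*y + 10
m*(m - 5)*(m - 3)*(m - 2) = m^4 - 10*m^3 + 31*m^2 - 30*m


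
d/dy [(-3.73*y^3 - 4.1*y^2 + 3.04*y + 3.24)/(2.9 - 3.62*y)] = (27.0052*y^3 - 17.609*y^2 - 23.78*y + 20.5448)/(13.1044*y^2 - 20.996*y + 8.41)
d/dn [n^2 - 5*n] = 2*n - 5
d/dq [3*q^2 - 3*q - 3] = 6*q - 3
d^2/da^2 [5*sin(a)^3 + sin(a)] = (29 - 45*sin(a)^2)*sin(a)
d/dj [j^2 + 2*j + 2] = 2*j + 2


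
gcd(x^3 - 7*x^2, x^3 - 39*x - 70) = x - 7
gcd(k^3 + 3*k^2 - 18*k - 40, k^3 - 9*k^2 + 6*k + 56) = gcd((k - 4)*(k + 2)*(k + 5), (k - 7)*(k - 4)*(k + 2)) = k^2 - 2*k - 8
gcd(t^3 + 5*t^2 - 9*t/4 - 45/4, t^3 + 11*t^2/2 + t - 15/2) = t^2 + 13*t/2 + 15/2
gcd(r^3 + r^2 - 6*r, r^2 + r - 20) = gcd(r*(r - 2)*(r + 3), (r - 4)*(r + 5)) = 1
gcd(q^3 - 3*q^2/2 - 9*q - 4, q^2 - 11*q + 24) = 1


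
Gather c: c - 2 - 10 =c - 12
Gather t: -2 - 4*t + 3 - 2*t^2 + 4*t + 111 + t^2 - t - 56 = -t^2 - t + 56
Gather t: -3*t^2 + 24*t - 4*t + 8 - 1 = -3*t^2 + 20*t + 7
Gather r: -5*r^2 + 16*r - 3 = -5*r^2 + 16*r - 3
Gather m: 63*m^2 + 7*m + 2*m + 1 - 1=63*m^2 + 9*m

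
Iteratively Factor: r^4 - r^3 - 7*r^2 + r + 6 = (r - 1)*(r^3 - 7*r - 6) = (r - 1)*(r + 2)*(r^2 - 2*r - 3) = (r - 1)*(r + 1)*(r + 2)*(r - 3)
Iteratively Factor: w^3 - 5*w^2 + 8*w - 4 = (w - 1)*(w^2 - 4*w + 4) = (w - 2)*(w - 1)*(w - 2)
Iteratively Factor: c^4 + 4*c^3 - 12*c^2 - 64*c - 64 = (c + 2)*(c^3 + 2*c^2 - 16*c - 32) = (c + 2)^2*(c^2 - 16) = (c + 2)^2*(c + 4)*(c - 4)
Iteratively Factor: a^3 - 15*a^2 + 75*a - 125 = (a - 5)*(a^2 - 10*a + 25) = (a - 5)^2*(a - 5)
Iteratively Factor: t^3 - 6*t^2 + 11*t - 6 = (t - 2)*(t^2 - 4*t + 3) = (t - 3)*(t - 2)*(t - 1)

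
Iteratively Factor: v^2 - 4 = (v - 2)*(v + 2)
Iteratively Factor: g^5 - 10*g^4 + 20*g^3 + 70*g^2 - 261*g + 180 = (g - 4)*(g^4 - 6*g^3 - 4*g^2 + 54*g - 45) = (g - 4)*(g - 3)*(g^3 - 3*g^2 - 13*g + 15) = (g - 5)*(g - 4)*(g - 3)*(g^2 + 2*g - 3) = (g - 5)*(g - 4)*(g - 3)*(g - 1)*(g + 3)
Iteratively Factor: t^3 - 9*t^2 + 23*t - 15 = (t - 3)*(t^2 - 6*t + 5) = (t - 5)*(t - 3)*(t - 1)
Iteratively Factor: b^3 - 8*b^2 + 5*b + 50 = (b - 5)*(b^2 - 3*b - 10) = (b - 5)*(b + 2)*(b - 5)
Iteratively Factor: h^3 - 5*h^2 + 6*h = (h - 2)*(h^2 - 3*h) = (h - 3)*(h - 2)*(h)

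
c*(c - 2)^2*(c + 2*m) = c^4 + 2*c^3*m - 4*c^3 - 8*c^2*m + 4*c^2 + 8*c*m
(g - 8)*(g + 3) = g^2 - 5*g - 24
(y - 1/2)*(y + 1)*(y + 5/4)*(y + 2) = y^4 + 15*y^3/4 + 29*y^2/8 - 3*y/8 - 5/4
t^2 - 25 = (t - 5)*(t + 5)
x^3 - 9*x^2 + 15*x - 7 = (x - 7)*(x - 1)^2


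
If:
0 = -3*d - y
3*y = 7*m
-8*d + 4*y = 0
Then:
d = 0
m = 0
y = 0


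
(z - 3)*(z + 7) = z^2 + 4*z - 21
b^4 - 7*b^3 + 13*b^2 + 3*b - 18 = (b - 3)^2*(b - 2)*(b + 1)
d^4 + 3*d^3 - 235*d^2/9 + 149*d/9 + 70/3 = (d - 3)*(d - 5/3)*(d + 2/3)*(d + 7)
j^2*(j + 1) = j^3 + j^2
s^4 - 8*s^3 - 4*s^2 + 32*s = s*(s - 8)*(s - 2)*(s + 2)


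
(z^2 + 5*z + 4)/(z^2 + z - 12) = (z + 1)/(z - 3)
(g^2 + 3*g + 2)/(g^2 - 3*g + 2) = (g^2 + 3*g + 2)/(g^2 - 3*g + 2)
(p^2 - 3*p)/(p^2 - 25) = p*(p - 3)/(p^2 - 25)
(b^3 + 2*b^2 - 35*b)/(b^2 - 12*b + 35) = b*(b + 7)/(b - 7)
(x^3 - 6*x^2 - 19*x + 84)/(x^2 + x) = (x^3 - 6*x^2 - 19*x + 84)/(x*(x + 1))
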